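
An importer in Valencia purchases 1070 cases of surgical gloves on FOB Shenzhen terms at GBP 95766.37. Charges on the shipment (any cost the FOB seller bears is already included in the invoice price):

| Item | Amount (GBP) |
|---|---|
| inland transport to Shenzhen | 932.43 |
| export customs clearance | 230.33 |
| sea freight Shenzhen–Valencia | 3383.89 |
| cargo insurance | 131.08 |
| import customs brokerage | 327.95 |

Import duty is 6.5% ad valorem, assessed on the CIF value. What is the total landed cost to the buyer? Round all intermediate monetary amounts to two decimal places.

FOB: the seller bears costs until goods are on board at the origin port; the buyer bears freight, insurance and all costs thereafter.
Already in the invoice (seller's account under FOB): inland to port, export clearance — exclude.
CIF value = FOB price + freight + insurance = 95766.37 + 3383.89 + 131.08 = 99281.34
Import duty = 99281.34 × 6.5% = 6453.29
Buyer bears: freight 3383.89 + insurance 131.08 + brokerage 327.95 + duty 6453.29 = 10296.21
Landed cost = invoice 95766.37 + 10296.21 = 106062.58

Total landed cost: GBP 106062.58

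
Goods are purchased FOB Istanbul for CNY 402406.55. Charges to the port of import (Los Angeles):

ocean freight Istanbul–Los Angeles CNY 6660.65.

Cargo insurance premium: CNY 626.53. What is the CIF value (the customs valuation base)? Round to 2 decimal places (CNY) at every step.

CIF value: CNY 409693.73

CIF = FOB price + freight + insurance
CIF = 402406.55 + 6660.65 + 626.53 = 409693.73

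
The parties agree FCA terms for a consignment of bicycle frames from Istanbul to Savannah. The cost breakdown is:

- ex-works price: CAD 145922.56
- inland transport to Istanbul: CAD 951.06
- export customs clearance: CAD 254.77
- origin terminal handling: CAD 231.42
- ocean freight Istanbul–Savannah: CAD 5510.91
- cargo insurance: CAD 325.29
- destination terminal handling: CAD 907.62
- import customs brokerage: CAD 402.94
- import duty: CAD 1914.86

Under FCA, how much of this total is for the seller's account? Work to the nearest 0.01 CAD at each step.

FCA: the seller delivers export-cleared goods to the carrier; the buyer bears costs from that point.
Seller's account: goods 145922.56 + inland to port 951.06 + export clearance 254.77 = 147128.39
Buyer's account: origin terminal 231.42 + freight 5510.91 + insurance 325.29 + destination terminal 907.62 + brokerage 402.94 + duty 1914.86 = 9293.04

Seller's account: CAD 147128.39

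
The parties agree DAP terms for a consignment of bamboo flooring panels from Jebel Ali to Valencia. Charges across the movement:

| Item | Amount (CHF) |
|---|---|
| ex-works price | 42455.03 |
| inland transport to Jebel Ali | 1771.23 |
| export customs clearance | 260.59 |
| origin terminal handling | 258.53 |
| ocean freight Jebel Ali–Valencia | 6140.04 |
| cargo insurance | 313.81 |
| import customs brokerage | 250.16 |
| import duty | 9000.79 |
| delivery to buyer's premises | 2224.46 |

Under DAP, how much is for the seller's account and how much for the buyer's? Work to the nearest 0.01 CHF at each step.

DAP: the seller bears all costs to the named destination except import duty and clearance.
Seller's account: goods 42455.03 + inland to port 1771.23 + export clearance 260.59 + origin terminal 258.53 + freight 6140.04 + insurance 313.81 + delivery 2224.46 = 53423.69
Buyer's account: brokerage 250.16 + duty 9000.79 = 9250.95

Seller: CHF 53423.69; buyer: CHF 9250.95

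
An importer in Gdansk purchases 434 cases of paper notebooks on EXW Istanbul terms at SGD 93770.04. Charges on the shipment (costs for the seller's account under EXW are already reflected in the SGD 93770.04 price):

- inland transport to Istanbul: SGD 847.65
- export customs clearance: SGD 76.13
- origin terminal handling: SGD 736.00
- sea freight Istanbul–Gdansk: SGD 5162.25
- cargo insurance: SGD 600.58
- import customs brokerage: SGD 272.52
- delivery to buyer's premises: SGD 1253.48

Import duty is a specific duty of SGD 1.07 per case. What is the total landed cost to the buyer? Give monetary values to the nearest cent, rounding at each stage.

EXW: the seller makes goods available at their premises; the buyer bears all onward costs.
CIF value = EXW price + inland to port + export clearance + origin terminal + freight + insurance = 93770.04 + 847.65 + 76.13 + 736.00 + 5162.25 + 600.58 = 101192.65
Import duty = 434 × 1.07 = 464.38
Buyer bears: inland to port 847.65 + export clearance 76.13 + origin terminal 736.00 + freight 5162.25 + insurance 600.58 + brokerage 272.52 + delivery 1253.48 + duty 464.38 = 9412.99
Landed cost = invoice 93770.04 + 9412.99 = 103183.03

Total landed cost: SGD 103183.03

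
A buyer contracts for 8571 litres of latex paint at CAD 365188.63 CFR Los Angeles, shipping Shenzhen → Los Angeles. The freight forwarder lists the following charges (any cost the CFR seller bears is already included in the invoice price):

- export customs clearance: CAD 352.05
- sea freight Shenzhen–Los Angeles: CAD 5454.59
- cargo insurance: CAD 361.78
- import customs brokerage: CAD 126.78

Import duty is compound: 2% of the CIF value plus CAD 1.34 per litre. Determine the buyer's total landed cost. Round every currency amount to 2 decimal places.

CFR: the seller pays costs through ocean freight to the destination port, but not insurance.
Already in the invoice (seller's account under CFR): export clearance, freight — exclude.
CIF value = CFR price + insurance = 365188.63 + 361.78 = 365550.41
Ad valorem component: 365550.41 × 2% = 7311.01
Specific component: 8571 × 1.34 = 11485.14
Import duty = 7311.01 + 11485.14 = 18796.15
Buyer bears: insurance 361.78 + brokerage 126.78 + duty 18796.15 = 19284.71
Landed cost = invoice 365188.63 + 19284.71 = 384473.34

Total landed cost: CAD 384473.34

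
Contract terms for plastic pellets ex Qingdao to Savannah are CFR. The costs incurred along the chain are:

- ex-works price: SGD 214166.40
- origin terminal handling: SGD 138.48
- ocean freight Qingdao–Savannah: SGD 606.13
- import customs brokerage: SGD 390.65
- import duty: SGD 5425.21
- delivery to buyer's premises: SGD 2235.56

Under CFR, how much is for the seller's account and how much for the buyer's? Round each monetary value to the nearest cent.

Seller: SGD 214911.01; buyer: SGD 8051.42

CFR: the seller pays costs through ocean freight to the destination port, but not insurance.
Seller's account: goods 214166.40 + origin terminal 138.48 + freight 606.13 = 214911.01
Buyer's account: brokerage 390.65 + duty 5425.21 + delivery 2235.56 = 8051.42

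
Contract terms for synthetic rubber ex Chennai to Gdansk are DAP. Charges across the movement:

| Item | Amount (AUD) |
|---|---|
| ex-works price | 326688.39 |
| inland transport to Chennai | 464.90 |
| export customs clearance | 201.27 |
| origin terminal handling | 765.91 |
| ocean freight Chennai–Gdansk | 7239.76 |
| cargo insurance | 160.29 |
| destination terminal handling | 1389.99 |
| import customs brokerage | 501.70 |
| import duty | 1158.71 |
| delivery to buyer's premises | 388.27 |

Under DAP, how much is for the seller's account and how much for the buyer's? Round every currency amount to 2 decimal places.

Seller: AUD 337298.78; buyer: AUD 1660.41

DAP: the seller bears all costs to the named destination except import duty and clearance.
Seller's account: goods 326688.39 + inland to port 464.90 + export clearance 201.27 + origin terminal 765.91 + freight 7239.76 + insurance 160.29 + destination terminal 1389.99 + delivery 388.27 = 337298.78
Buyer's account: brokerage 501.70 + duty 1158.71 = 1660.41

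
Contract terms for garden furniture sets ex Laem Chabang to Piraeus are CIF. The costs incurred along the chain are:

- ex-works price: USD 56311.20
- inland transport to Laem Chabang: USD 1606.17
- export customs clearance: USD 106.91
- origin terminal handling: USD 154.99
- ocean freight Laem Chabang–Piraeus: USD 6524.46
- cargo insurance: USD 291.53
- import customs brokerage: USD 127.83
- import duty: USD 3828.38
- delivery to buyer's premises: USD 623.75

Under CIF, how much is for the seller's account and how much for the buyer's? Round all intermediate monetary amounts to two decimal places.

Seller: USD 64995.26; buyer: USD 4579.96

CIF: the seller pays costs through ocean freight and marine insurance to the destination port.
Seller's account: goods 56311.20 + inland to port 1606.17 + export clearance 106.91 + origin terminal 154.99 + freight 6524.46 + insurance 291.53 = 64995.26
Buyer's account: brokerage 127.83 + duty 3828.38 + delivery 623.75 = 4579.96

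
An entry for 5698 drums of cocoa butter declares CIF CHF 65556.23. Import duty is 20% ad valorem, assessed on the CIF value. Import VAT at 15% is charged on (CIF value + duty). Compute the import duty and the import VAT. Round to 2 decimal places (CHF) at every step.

Import duty = 65556.23 × 20% = 13111.25
VAT base = CIF + duty = 65556.23 + 13111.25 = 78667.48
Import VAT = 78667.48 × 15% = 11800.12

Import duty: CHF 13111.25; import VAT: CHF 11800.12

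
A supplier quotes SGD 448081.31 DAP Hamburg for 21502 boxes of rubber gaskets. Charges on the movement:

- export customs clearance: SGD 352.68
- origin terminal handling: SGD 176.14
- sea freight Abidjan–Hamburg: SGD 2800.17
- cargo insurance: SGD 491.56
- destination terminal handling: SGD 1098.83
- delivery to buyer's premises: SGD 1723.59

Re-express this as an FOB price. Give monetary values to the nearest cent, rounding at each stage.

FOB price: SGD 441967.16

Not relevant to the conversion: origin terminal, export clearance — on the seller under both DAP and FOB; already in the DAP price and stays in the FOB price.
From DAP to FOB, the seller no longer bears: freight, insurance, destination terminal, delivery.
FOB price = 448081.31 − 2800.17 − 491.56 − 1098.83 − 1723.59 = 441967.16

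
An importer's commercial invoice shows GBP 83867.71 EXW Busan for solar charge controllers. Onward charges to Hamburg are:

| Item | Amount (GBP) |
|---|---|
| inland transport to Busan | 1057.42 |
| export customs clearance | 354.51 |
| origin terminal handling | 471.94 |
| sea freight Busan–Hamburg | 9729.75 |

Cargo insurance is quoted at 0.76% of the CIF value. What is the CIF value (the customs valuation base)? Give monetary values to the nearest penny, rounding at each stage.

Let C be the CIF value. C = EXW price + pre-shipment costs + freight + 0.76% × C
C − 0.76% × C = 83867.71 + 1057.42 + 354.51 + 471.94 + 9729.75
0.9924 × C = 95481.33
C = 95481.33 / 0.9924 = 96212.55
Insurance premium = 0.76% × 96212.55 = 731.22

CIF value: GBP 96212.55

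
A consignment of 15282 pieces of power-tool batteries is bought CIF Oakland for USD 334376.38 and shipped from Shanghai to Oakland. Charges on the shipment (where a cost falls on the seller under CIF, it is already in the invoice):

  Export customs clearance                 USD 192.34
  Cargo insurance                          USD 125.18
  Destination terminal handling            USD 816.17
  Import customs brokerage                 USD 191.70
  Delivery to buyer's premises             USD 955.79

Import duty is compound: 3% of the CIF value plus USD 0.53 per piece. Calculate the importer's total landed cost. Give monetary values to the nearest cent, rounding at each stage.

Total landed cost: USD 354470.79

CIF: the seller pays costs through ocean freight and marine insurance to the destination port.
Already in the invoice (seller's account under CIF): export clearance, insurance — exclude.
The CIF price already equals the CIF value: 334376.38
Ad valorem component: 334376.38 × 3% = 10031.29
Specific component: 15282 × 0.53 = 8099.46
Import duty = 10031.29 + 8099.46 = 18130.75
Buyer bears: destination terminal 816.17 + brokerage 191.70 + delivery 955.79 + duty 18130.75 = 20094.41
Landed cost = invoice 334376.38 + 20094.41 = 354470.79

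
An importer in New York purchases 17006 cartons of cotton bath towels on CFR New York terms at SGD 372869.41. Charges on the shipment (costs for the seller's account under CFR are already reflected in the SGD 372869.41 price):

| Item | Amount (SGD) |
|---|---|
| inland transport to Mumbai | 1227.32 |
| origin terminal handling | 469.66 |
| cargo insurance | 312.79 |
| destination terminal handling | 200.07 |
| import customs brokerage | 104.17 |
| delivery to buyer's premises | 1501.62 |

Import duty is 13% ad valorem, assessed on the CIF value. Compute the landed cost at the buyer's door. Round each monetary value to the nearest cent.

Total landed cost: SGD 423501.75

CFR: the seller pays costs through ocean freight to the destination port, but not insurance.
Already in the invoice (seller's account under CFR): inland to port, origin terminal — exclude.
CIF value = CFR price + insurance = 372869.41 + 312.79 = 373182.20
Import duty = 373182.20 × 13% = 48513.69
Buyer bears: insurance 312.79 + destination terminal 200.07 + brokerage 104.17 + delivery 1501.62 + duty 48513.69 = 50632.34
Landed cost = invoice 372869.41 + 50632.34 = 423501.75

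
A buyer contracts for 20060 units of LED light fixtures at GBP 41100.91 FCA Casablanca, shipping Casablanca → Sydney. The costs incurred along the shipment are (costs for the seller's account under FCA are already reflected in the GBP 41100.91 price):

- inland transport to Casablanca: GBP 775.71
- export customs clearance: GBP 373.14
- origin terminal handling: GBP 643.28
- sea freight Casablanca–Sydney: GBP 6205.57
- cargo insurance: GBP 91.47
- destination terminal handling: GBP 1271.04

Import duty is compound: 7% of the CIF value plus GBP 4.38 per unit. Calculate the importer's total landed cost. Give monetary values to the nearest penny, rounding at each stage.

FCA: the seller delivers export-cleared goods to the carrier; the buyer bears costs from that point.
Already in the invoice (seller's account under FCA): inland to port, export clearance — exclude.
CIF value = FCA price + origin terminal + freight + insurance = 41100.91 + 643.28 + 6205.57 + 91.47 = 48041.23
Ad valorem component: 48041.23 × 7% = 3362.89
Specific component: 20060 × 4.38 = 87862.80
Import duty = 3362.89 + 87862.80 = 91225.69
Buyer bears: origin terminal 643.28 + freight 6205.57 + insurance 91.47 + destination terminal 1271.04 + duty 91225.69 = 99437.05
Landed cost = invoice 41100.91 + 99437.05 = 140537.96

Total landed cost: GBP 140537.96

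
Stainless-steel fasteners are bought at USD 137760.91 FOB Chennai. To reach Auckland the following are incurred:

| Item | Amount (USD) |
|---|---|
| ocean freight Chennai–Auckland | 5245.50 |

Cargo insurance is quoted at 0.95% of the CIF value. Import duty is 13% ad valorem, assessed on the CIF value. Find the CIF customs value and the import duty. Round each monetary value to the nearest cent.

CIF value: USD 144378.00; import duty: USD 18769.14

Let C be the CIF value. C = FOB price + freight + 0.95% × C
C − 0.95% × C = 137760.91 + 5245.50
0.9905 × C = 143006.41
C = 143006.41 / 0.9905 = 144378.00
Insurance premium = 0.95% × 144378.00 = 1371.59
Import duty = 144378.00 × 13% = 18769.14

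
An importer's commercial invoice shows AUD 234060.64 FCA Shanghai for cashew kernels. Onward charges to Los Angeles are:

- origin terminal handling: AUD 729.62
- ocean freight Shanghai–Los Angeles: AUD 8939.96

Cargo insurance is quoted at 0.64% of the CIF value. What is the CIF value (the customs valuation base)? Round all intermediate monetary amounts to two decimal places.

CIF value: AUD 245300.14

Let C be the CIF value. C = FCA price + pre-shipment costs + freight + 0.64% × C
C − 0.64% × C = 234060.64 + 729.62 + 8939.96
0.9936 × C = 243730.22
C = 243730.22 / 0.9936 = 245300.14
Insurance premium = 0.64% × 245300.14 = 1569.92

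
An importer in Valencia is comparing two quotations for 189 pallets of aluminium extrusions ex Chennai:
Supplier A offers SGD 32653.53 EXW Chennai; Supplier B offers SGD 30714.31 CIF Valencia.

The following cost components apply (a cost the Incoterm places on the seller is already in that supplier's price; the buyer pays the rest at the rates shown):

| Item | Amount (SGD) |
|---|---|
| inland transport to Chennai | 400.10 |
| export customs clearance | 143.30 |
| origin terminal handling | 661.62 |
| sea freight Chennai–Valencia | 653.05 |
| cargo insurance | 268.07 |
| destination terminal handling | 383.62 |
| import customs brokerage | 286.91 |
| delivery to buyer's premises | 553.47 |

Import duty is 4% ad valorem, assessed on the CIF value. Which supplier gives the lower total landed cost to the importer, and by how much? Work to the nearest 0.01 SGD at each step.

Supplier B is cheaper by SGD 4227.98

Supplier A (EXW):
CIF value = EXW price + inland to port + export clearance + origin terminal + freight + insurance = 32653.53 + 400.10 + 143.30 + 661.62 + 653.05 + 268.07 = 34779.67
Import duty = 34779.67 × 4% = 1391.19
Buyer bears (A): 400.10 + 143.30 + 661.62 + 653.05 + 268.07 + 383.62 + 286.91 + 553.47 = 3350.14
Landed cost (A) = invoice 32653.53 + 3350.14 + duty 1391.19 = 37394.86
Supplier B (CIF):
The CIF price already equals the CIF value: 30714.31
Import duty = 30714.31 × 4% = 1228.57
Buyer bears (B): 383.62 + 286.91 + 553.47 = 1224.00
Landed cost (B) = invoice 30714.31 + 1224.00 + duty 1228.57 = 33166.88
Difference = |37394.86 − 33166.88| = 4227.98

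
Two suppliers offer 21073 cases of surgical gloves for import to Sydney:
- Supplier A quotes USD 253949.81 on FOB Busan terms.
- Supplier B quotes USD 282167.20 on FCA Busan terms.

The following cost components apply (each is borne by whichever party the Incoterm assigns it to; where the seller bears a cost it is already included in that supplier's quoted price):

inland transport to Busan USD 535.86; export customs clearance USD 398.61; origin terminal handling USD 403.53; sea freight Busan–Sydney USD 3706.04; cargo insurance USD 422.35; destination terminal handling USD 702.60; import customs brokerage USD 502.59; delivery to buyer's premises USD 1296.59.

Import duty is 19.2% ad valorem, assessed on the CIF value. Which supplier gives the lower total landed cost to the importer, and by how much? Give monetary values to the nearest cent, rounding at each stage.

Supplier A is cheaper by USD 34116.14

Supplier A (FOB):
CIF value = FOB price + freight + insurance = 253949.81 + 3706.04 + 422.35 = 258078.20
Import duty = 258078.20 × 19.2% = 49551.01
Buyer bears (A): 3706.04 + 422.35 + 702.60 + 502.59 + 1296.59 = 6630.17
Landed cost (A) = invoice 253949.81 + 6630.17 + duty 49551.01 = 310130.99
Supplier B (FCA):
CIF value = FCA price + origin terminal + freight + insurance = 282167.20 + 403.53 + 3706.04 + 422.35 = 286699.12
Import duty = 286699.12 × 19.2% = 55046.23
Buyer bears (B): 403.53 + 3706.04 + 422.35 + 702.60 + 502.59 + 1296.59 = 7033.70
Landed cost (B) = invoice 282167.20 + 7033.70 + duty 55046.23 = 344247.13
Difference = |310130.99 − 344247.13| = 34116.14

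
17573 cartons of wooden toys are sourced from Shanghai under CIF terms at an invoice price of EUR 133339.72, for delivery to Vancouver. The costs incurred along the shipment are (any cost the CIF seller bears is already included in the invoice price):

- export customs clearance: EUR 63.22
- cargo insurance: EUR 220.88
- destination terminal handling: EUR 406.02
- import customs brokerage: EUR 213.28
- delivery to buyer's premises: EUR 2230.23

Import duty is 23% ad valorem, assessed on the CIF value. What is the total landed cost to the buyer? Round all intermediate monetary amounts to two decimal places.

CIF: the seller pays costs through ocean freight and marine insurance to the destination port.
Already in the invoice (seller's account under CIF): export clearance, insurance — exclude.
The CIF price already equals the CIF value: 133339.72
Import duty = 133339.72 × 23% = 30668.14
Buyer bears: destination terminal 406.02 + brokerage 213.28 + delivery 2230.23 + duty 30668.14 = 33517.67
Landed cost = invoice 133339.72 + 33517.67 = 166857.39

Total landed cost: EUR 166857.39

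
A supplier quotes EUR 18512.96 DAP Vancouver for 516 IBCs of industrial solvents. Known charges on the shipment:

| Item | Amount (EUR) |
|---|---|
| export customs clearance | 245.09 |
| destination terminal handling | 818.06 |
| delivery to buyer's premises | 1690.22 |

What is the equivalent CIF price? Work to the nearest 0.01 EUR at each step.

Not relevant to the conversion: export clearance — on the seller under both DAP and CIF; already in the DAP price and stays in the CIF price.
From DAP to CIF, the seller no longer bears: destination terminal, delivery.
CIF price = 18512.96 − 818.06 − 1690.22 = 16004.68

CIF price: EUR 16004.68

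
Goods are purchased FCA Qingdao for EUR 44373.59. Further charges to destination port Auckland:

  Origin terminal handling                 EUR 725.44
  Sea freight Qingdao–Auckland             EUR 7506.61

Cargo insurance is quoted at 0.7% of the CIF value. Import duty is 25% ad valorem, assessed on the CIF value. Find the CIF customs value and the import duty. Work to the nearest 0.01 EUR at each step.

CIF value: EUR 52976.48; import duty: EUR 13244.12

Let C be the CIF value. C = FCA price + pre-shipment costs + freight + 0.7% × C
C − 0.7% × C = 44373.59 + 725.44 + 7506.61
0.993 × C = 52605.64
C = 52605.64 / 0.993 = 52976.48
Insurance premium = 0.7% × 52976.48 = 370.84
Import duty = 52976.48 × 25% = 13244.12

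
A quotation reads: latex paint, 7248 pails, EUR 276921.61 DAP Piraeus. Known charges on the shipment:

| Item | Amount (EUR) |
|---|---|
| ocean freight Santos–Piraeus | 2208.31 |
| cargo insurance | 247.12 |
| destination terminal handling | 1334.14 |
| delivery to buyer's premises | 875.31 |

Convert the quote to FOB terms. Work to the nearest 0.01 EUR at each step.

From DAP to FOB, the seller no longer bears: freight, insurance, destination terminal, delivery.
FOB price = 276921.61 − 2208.31 − 247.12 − 1334.14 − 875.31 = 272256.73

FOB price: EUR 272256.73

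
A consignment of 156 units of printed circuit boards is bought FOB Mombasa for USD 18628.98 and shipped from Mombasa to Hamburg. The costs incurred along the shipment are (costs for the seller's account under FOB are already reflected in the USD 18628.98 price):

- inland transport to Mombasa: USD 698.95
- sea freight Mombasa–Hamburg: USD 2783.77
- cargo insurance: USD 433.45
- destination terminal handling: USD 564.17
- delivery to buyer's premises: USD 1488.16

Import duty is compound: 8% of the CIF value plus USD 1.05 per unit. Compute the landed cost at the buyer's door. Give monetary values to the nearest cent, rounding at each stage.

FOB: the seller bears costs until goods are on board at the origin port; the buyer bears freight, insurance and all costs thereafter.
Already in the invoice (seller's account under FOB): inland to port — exclude.
CIF value = FOB price + freight + insurance = 18628.98 + 2783.77 + 433.45 = 21846.20
Ad valorem component: 21846.20 × 8% = 1747.70
Specific component: 156 × 1.05 = 163.80
Import duty = 1747.70 + 163.80 = 1911.50
Buyer bears: freight 2783.77 + insurance 433.45 + destination terminal 564.17 + delivery 1488.16 + duty 1911.50 = 7181.05
Landed cost = invoice 18628.98 + 7181.05 = 25810.03

Total landed cost: USD 25810.03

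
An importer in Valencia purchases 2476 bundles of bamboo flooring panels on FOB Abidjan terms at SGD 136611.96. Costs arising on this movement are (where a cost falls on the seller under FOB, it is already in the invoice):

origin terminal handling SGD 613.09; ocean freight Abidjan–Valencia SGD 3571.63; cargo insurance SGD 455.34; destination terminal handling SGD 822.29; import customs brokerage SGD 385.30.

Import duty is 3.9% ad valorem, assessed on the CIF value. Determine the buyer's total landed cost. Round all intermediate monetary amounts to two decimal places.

FOB: the seller bears costs until goods are on board at the origin port; the buyer bears freight, insurance and all costs thereafter.
Already in the invoice (seller's account under FOB): origin terminal — exclude.
CIF value = FOB price + freight + insurance = 136611.96 + 3571.63 + 455.34 = 140638.93
Import duty = 140638.93 × 3.9% = 5484.92
Buyer bears: freight 3571.63 + insurance 455.34 + destination terminal 822.29 + brokerage 385.30 + duty 5484.92 = 10719.48
Landed cost = invoice 136611.96 + 10719.48 = 147331.44

Total landed cost: SGD 147331.44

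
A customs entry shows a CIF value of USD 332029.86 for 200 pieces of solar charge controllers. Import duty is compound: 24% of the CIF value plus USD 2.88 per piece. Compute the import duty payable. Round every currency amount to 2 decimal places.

Ad valorem component: 332029.86 × 24% = 79687.17
Specific component: 200 × 2.88 = 576.00
Import duty = 79687.17 + 576.00 = 80263.17

Import duty: USD 80263.17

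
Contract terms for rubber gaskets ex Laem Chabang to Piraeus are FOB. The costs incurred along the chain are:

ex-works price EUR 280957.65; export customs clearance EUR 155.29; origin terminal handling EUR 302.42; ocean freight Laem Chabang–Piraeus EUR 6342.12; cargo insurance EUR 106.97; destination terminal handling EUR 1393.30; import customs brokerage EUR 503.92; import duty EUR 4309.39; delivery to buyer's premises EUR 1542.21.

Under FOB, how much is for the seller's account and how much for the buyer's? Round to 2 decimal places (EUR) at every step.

FOB: the seller bears costs until goods are on board at the origin port; the buyer bears freight, insurance and all costs thereafter.
Seller's account: goods 280957.65 + export clearance 155.29 + origin terminal 302.42 = 281415.36
Buyer's account: freight 6342.12 + insurance 106.97 + destination terminal 1393.30 + brokerage 503.92 + duty 4309.39 + delivery 1542.21 = 14197.91

Seller: EUR 281415.36; buyer: EUR 14197.91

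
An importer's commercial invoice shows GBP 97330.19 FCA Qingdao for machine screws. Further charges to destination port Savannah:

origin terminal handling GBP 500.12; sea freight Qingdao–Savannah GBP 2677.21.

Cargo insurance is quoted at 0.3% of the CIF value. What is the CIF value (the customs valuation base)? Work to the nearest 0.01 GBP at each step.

CIF value: GBP 100809.95

Let C be the CIF value. C = FCA price + pre-shipment costs + freight + 0.3% × C
C − 0.3% × C = 97330.19 + 500.12 + 2677.21
0.997 × C = 100507.52
C = 100507.52 / 0.997 = 100809.95
Insurance premium = 0.3% × 100809.95 = 302.43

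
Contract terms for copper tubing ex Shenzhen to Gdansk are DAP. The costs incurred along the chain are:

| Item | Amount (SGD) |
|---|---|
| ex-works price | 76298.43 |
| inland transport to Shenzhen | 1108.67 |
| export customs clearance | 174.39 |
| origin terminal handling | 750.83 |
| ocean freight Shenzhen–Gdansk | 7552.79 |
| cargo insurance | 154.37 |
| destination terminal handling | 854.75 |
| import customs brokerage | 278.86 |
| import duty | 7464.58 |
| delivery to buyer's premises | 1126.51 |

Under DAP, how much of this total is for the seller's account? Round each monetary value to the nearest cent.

Seller's account: SGD 88020.74

DAP: the seller bears all costs to the named destination except import duty and clearance.
Seller's account: goods 76298.43 + inland to port 1108.67 + export clearance 174.39 + origin terminal 750.83 + freight 7552.79 + insurance 154.37 + destination terminal 854.75 + delivery 1126.51 = 88020.74
Buyer's account: brokerage 278.86 + duty 7464.58 = 7743.44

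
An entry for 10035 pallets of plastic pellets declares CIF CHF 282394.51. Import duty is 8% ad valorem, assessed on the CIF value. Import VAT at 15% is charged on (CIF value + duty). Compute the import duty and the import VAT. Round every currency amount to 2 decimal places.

Import duty: CHF 22591.56; import VAT: CHF 45747.91

Import duty = 282394.51 × 8% = 22591.56
VAT base = CIF + duty = 282394.51 + 22591.56 = 304986.07
Import VAT = 304986.07 × 15% = 45747.91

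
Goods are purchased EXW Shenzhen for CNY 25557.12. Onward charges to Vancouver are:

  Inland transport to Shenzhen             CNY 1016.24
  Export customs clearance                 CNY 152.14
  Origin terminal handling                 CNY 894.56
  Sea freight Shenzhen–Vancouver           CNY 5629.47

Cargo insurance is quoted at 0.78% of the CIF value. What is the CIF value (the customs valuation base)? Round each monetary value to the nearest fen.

CIF value: CNY 33510.92

Let C be the CIF value. C = EXW price + pre-shipment costs + freight + 0.78% × C
C − 0.78% × C = 25557.12 + 1016.24 + 152.14 + 894.56 + 5629.47
0.9922 × C = 33249.53
C = 33249.53 / 0.9922 = 33510.92
Insurance premium = 0.78% × 33510.92 = 261.39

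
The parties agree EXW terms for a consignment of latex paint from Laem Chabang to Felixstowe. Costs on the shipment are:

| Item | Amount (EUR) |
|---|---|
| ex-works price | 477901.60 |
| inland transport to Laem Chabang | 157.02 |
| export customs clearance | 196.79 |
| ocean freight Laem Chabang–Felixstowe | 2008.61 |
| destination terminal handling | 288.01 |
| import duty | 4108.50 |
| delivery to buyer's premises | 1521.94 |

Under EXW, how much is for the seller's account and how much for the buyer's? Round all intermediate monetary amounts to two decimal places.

EXW: the seller makes goods available at their premises; the buyer bears all onward costs.
Seller's account: goods 477901.60 = 477901.60
Buyer's account: inland to port 157.02 + export clearance 196.79 + freight 2008.61 + destination terminal 288.01 + duty 4108.50 + delivery 1521.94 = 8280.87

Seller: EUR 477901.60; buyer: EUR 8280.87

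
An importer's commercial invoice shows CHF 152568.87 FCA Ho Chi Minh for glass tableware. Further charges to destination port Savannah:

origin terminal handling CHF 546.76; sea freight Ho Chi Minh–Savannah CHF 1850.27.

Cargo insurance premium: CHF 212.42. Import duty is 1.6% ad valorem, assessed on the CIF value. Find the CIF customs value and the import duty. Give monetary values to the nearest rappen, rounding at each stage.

CIF = FCA price + pre-shipment costs + freight + insurance
CIF = 152568.87 + 546.76 + 1850.27 + 212.42 = 155178.32
Import duty = 155178.32 × 1.6% = 2482.85

CIF value: CHF 155178.32; import duty: CHF 2482.85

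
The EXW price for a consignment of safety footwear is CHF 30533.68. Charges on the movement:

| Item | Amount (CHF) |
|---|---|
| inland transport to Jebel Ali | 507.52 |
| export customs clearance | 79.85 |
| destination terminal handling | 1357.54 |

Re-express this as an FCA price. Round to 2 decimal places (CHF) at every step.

Not relevant to the conversion: destination terminal — on the buyer under both terms; not part of either seller's price.
From EXW to FCA, the seller additionally bears: inland to port, export clearance.
FCA price = 30533.68 + 507.52 + 79.85 = 31121.05

FCA price: CHF 31121.05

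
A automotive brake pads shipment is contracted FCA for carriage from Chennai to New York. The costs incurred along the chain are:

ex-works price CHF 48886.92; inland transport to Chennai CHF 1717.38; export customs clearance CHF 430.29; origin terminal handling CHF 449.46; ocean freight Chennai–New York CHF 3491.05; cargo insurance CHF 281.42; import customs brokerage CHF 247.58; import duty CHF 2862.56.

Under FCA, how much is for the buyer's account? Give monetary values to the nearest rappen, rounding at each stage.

FCA: the seller delivers export-cleared goods to the carrier; the buyer bears costs from that point.
Seller's account: goods 48886.92 + inland to port 1717.38 + export clearance 430.29 = 51034.59
Buyer's account: origin terminal 449.46 + freight 3491.05 + insurance 281.42 + brokerage 247.58 + duty 2862.56 = 7332.07

Buyer's account: CHF 7332.07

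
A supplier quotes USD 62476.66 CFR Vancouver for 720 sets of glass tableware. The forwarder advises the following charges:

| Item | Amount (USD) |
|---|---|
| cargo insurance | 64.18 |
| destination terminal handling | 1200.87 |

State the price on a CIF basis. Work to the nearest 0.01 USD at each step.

Not relevant to the conversion: destination terminal — on the buyer under both terms; not part of either seller's price.
From CFR to CIF, the seller additionally bears: insurance.
CIF price = 62476.66 + 64.18 = 62540.84

CIF price: USD 62540.84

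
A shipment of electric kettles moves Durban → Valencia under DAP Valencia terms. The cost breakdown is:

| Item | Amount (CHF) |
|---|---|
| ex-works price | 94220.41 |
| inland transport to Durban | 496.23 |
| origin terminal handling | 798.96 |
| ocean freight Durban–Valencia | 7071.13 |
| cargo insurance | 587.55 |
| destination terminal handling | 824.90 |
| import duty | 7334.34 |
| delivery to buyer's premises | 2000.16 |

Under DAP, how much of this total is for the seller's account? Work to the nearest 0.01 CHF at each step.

DAP: the seller bears all costs to the named destination except import duty and clearance.
Seller's account: goods 94220.41 + inland to port 496.23 + origin terminal 798.96 + freight 7071.13 + insurance 587.55 + destination terminal 824.90 + delivery 2000.16 = 105999.34
Buyer's account: duty 7334.34 = 7334.34

Seller's account: CHF 105999.34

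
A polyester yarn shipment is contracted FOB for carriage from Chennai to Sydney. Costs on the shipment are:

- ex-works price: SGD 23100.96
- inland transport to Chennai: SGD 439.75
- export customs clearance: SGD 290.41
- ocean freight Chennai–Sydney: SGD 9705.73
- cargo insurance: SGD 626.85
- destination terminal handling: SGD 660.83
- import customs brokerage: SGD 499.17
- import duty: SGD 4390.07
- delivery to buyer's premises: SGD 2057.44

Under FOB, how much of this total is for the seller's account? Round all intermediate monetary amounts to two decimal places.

FOB: the seller bears costs until goods are on board at the origin port; the buyer bears freight, insurance and all costs thereafter.
Seller's account: goods 23100.96 + inland to port 439.75 + export clearance 290.41 = 23831.12
Buyer's account: freight 9705.73 + insurance 626.85 + destination terminal 660.83 + brokerage 499.17 + duty 4390.07 + delivery 2057.44 = 17940.09

Seller's account: SGD 23831.12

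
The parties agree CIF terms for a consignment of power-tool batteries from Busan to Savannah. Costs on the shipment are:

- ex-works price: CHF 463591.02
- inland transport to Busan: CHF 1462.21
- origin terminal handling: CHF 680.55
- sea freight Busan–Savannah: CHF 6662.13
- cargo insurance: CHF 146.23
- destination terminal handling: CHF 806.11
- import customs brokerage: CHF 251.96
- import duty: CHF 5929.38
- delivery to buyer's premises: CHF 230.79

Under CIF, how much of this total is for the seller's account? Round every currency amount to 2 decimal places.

CIF: the seller pays costs through ocean freight and marine insurance to the destination port.
Seller's account: goods 463591.02 + inland to port 1462.21 + origin terminal 680.55 + freight 6662.13 + insurance 146.23 = 472542.14
Buyer's account: destination terminal 806.11 + brokerage 251.96 + duty 5929.38 + delivery 230.79 = 7218.24

Seller's account: CHF 472542.14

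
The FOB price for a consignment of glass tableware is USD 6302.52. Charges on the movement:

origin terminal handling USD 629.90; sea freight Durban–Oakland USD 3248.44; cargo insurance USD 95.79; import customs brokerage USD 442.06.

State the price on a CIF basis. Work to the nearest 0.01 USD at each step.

CIF price: USD 9646.75

Not relevant to the conversion: origin terminal — on the seller under both FOB and CIF; already in the FOB price and stays in the CIF price. brokerage — on the buyer under both terms; not part of either seller's price.
From FOB to CIF, the seller additionally bears: freight, insurance.
CIF price = 6302.52 + 3248.44 + 95.79 = 9646.75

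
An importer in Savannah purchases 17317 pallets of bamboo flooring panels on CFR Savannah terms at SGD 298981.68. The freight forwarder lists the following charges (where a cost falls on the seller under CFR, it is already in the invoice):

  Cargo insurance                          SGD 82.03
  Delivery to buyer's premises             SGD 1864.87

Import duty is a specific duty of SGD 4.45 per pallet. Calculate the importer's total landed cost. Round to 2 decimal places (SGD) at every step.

Total landed cost: SGD 377989.23

CFR: the seller pays costs through ocean freight to the destination port, but not insurance.
CIF value = CFR price + insurance = 298981.68 + 82.03 = 299063.71
Import duty = 17317 × 4.45 = 77060.65
Buyer bears: insurance 82.03 + delivery 1864.87 + duty 77060.65 = 79007.55
Landed cost = invoice 298981.68 + 79007.55 = 377989.23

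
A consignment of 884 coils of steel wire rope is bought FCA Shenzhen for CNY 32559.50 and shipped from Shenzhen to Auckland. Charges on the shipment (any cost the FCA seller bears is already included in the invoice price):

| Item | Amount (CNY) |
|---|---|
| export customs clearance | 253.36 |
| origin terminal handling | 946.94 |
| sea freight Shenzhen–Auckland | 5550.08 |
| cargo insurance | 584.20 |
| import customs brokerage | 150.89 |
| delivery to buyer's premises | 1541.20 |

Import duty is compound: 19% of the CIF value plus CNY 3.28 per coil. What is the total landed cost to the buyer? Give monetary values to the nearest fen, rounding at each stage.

FCA: the seller delivers export-cleared goods to the carrier; the buyer bears costs from that point.
Already in the invoice (seller's account under FCA): export clearance — exclude.
CIF value = FCA price + origin terminal + freight + insurance = 32559.50 + 946.94 + 5550.08 + 584.20 = 39640.72
Ad valorem component: 39640.72 × 19% = 7531.74
Specific component: 884 × 3.28 = 2899.52
Import duty = 7531.74 + 2899.52 = 10431.26
Buyer bears: origin terminal 946.94 + freight 5550.08 + insurance 584.20 + brokerage 150.89 + delivery 1541.20 + duty 10431.26 = 19204.57
Landed cost = invoice 32559.50 + 19204.57 = 51764.07

Total landed cost: CNY 51764.07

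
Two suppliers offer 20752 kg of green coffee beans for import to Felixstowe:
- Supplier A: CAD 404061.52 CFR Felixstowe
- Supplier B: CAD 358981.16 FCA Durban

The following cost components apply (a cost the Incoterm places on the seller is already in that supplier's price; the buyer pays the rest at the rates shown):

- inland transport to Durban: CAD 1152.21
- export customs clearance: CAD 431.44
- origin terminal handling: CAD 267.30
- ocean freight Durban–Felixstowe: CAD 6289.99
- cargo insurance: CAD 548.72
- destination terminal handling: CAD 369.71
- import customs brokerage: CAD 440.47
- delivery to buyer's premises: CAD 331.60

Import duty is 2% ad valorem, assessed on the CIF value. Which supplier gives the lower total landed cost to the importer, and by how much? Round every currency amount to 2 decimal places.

Supplier B is cheaper by CAD 39293.53

Supplier A (CFR):
CIF value = CFR price + insurance = 404061.52 + 548.72 = 404610.24
Import duty = 404610.24 × 2% = 8092.20
Buyer bears (A): 548.72 + 369.71 + 440.47 + 331.60 = 1690.50
Landed cost (A) = invoice 404061.52 + 1690.50 + duty 8092.20 = 413844.22
Supplier B (FCA):
CIF value = FCA price + origin terminal + freight + insurance = 358981.16 + 267.30 + 6289.99 + 548.72 = 366087.17
Import duty = 366087.17 × 2% = 7321.74
Buyer bears (B): 267.30 + 6289.99 + 548.72 + 369.71 + 440.47 + 331.60 = 8247.79
Landed cost (B) = invoice 358981.16 + 8247.79 + duty 7321.74 = 374550.69
Difference = |413844.22 − 374550.69| = 39293.53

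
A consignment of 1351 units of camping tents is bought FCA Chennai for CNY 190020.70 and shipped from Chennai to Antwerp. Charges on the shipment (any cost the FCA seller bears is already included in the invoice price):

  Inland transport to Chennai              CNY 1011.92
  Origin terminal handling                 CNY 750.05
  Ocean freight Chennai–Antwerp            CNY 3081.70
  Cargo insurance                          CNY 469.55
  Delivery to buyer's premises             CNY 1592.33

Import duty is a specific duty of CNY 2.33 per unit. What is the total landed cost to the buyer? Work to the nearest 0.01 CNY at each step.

Total landed cost: CNY 199062.16

FCA: the seller delivers export-cleared goods to the carrier; the buyer bears costs from that point.
Already in the invoice (seller's account under FCA): inland to port — exclude.
CIF value = FCA price + origin terminal + freight + insurance = 190020.70 + 750.05 + 3081.70 + 469.55 = 194322.00
Import duty = 1351 × 2.33 = 3147.83
Buyer bears: origin terminal 750.05 + freight 3081.70 + insurance 469.55 + delivery 1592.33 + duty 3147.83 = 9041.46
Landed cost = invoice 190020.70 + 9041.46 = 199062.16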